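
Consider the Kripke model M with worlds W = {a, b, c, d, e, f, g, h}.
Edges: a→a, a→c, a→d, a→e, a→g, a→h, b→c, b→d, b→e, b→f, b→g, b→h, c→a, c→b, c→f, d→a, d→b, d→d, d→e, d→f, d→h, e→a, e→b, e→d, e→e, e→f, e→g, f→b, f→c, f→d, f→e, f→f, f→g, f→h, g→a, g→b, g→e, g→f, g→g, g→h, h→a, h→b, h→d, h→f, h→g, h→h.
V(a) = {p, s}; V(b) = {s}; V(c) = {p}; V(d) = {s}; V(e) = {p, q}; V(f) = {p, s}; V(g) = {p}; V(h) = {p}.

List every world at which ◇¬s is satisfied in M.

Let φ = ◇¬s. Evaluate φ at each world:
  a (successors {a, c, d, e, g, h}): φ is true.
  b (successors {c, d, e, f, g, h}): φ is true.
  c (successors {a, b, f}): φ is false.
  d (successors {a, b, d, e, f, h}): φ is true.
  e (successors {a, b, d, e, f, g}): φ is true.
  f (successors {b, c, d, e, f, g, h}): φ is true.
  g (successors {a, b, e, f, g, h}): φ is true.
  h (successors {a, b, d, f, g, h}): φ is true.
For instance, at e:
  At e: ◇¬s requires ¬s at some successor in {a, b, d, e, f, g}.
    ¬s holds at e, so ◇¬s is true at e.
Satisfying worlds: {a, b, d, e, f, g, h}

a, b, d, e, f, g, h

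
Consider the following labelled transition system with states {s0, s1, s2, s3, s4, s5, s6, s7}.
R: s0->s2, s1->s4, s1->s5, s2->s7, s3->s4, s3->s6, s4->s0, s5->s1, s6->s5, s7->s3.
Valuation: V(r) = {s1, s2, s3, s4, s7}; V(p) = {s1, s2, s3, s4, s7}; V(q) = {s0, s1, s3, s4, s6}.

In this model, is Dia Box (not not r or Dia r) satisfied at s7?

No

At s7: Dia Box (not not r or Dia r) requires Box (not not r or Dia r) at some successor in {s3}.
  At s3: Box (not not r or Dia r) is false.
So Dia Box (not not r or Dia r) is false at s7.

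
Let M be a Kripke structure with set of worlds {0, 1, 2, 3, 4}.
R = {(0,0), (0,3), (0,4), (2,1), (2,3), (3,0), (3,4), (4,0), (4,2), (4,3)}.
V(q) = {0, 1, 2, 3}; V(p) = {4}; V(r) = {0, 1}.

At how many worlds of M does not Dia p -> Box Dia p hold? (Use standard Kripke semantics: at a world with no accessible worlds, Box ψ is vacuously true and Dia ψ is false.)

Let φ = not Dia p -> Box Dia p. Evaluate φ at each world:
  0 (successors {0, 3, 4}): φ is true.
  1 (successors ∅): φ is true.
  2 (successors {1, 3}): φ is false.
  3 (successors {0, 4}): φ is true.
  4 (successors {0, 2, 3}): φ is false.
For instance, at 0:
  At 0: not Dia p is false, Box Dia p is false, so not Dia p -> Box Dia p is true.
    At 0: Dia p is true, so not Dia p is false.
      At 0: Dia p requires p at some successor in {0, 3, 4}.
        p holds at 4, so Dia p is true at 0.
    At 0: Box Dia p requires Dia p at every successor {0, 3, 4}.
      Dia p fails at 4, so Box Dia p is false at 0.
Satisfying worlds: {0, 1, 3}

3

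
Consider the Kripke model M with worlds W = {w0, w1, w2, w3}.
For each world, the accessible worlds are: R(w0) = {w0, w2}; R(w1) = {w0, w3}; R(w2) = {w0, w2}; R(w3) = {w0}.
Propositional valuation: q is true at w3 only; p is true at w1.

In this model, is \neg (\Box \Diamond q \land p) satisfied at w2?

At w2: \Box \Diamond q \land p is false, so \neg (\Box \Diamond q \land p) is true.
  At w2: \Box \Diamond q is false, p is false, so \Box \Diamond q \land p is false.
    At w2: \Box \Diamond q requires \Diamond q at every successor {w0, w2}.
      \Diamond q fails at w0, so \Box \Diamond q is false at w2.

Yes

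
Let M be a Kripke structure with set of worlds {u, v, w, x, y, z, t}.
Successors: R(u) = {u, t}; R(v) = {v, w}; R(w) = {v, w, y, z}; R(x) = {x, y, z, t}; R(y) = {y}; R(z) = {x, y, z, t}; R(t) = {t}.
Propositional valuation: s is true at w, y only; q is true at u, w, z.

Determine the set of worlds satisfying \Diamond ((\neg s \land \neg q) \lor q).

Let φ = \Diamond ((\neg s \land \neg q) \lor q). Evaluate φ at each world:
  u (successors {u, t}): φ is true.
  v (successors {v, w}): φ is true.
  w (successors {v, w, y, z}): φ is true.
  x (successors {x, y, z, t}): φ is true.
  y (successors {y}): φ is false.
  z (successors {x, y, z, t}): φ is true.
  t (successors {t}): φ is true.
For instance, at z:
  At z: \Diamond ((\neg s \land \neg q) \lor q) requires (\neg s \land \neg q) \lor q at some successor in {x, y, z, t}.
    (\neg s \land \neg q) \lor q holds at x, so \Diamond ((\neg s \land \neg q) \lor q) is true at z.
Satisfying worlds: {u, v, w, x, z, t}

u, v, w, x, z, t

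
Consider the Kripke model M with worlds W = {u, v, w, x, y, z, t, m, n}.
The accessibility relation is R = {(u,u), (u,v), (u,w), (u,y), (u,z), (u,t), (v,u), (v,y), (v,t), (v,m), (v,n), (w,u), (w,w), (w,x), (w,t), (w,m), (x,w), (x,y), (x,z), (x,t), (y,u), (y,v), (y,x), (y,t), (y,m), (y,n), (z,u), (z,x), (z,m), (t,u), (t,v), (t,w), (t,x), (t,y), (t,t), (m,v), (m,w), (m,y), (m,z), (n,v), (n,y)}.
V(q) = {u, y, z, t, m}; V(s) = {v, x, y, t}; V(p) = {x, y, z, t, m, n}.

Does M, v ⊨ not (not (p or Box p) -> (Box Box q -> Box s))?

At v: not (p or Box p) -> (Box Box q -> Box s) is true, so not (not (p or Box p) -> (Box Box q -> Box s)) is false.
  At v: not (p or Box p) is true, Box Box q -> Box s is true, so not (p or Box p) -> (Box Box q -> Box s) is true.
    At v: p or Box p is false, so not (p or Box p) is true.
      At v: p is false, Box p is false, so p or Box p is false.
    At v: Box Box q is false, Box s is false, so Box Box q -> Box s is true.
      At v: Box Box q requires Box q at every successor {u, y, t, m, n}.
        Box q fails at u, so Box Box q is false at v.
      At v: Box s requires s at every successor {u, y, t, m, n}.
        s fails at u, so Box s is false at v.

No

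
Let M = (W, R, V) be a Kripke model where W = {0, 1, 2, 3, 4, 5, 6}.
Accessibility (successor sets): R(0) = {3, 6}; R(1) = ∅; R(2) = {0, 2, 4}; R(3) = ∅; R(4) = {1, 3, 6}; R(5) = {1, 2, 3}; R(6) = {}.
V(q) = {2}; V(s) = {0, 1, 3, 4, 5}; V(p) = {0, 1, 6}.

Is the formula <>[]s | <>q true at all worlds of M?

No

Recall that []ψ holds at a world iff ψ holds at every accessible world, and <>ψ holds iff ψ holds at some accessible world.
Let φ = <>[]s | <>q. Evaluate φ at each world:
  0 (successors {3, 6}): φ is true.
  1 (successors ∅): φ is false.
  2 (successors {0, 2, 4}): φ is true.
  3 (successors ∅): φ is false.
  4 (successors {1, 3, 6}): φ is true.
  5 (successors {1, 2, 3}): φ is true.
  6 (successors ∅): φ is false.
Detail at 1 (counterexample):
  At 1: <>[]s is false, <>q is false, so <>[]s | <>q is false.
    At 1: no accessible worlds, so <>[]s is false.
    At 1: no accessible worlds, so <>q is false.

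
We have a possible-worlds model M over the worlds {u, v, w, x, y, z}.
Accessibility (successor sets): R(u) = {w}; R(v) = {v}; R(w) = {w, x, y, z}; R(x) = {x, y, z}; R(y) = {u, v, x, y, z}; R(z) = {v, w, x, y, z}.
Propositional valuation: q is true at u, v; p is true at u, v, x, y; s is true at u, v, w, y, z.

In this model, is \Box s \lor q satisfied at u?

At u: \Box s is true, q is true, so \Box s \lor q is true.
  At u: \Box s requires s at every successor {w}.
    At w: s is true.
  So \Box s is true at u.

Yes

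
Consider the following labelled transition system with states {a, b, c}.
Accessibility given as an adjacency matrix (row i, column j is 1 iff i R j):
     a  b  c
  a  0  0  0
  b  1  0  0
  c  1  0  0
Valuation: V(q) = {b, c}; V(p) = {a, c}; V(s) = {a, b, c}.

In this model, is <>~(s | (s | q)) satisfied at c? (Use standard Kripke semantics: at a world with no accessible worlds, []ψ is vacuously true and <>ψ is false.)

No

At c: <>~(s | (s | q)) requires ~(s | (s | q)) at some successor in {a}.
  At a: ~(s | (s | q)) is false.
So <>~(s | (s | q)) is false at c.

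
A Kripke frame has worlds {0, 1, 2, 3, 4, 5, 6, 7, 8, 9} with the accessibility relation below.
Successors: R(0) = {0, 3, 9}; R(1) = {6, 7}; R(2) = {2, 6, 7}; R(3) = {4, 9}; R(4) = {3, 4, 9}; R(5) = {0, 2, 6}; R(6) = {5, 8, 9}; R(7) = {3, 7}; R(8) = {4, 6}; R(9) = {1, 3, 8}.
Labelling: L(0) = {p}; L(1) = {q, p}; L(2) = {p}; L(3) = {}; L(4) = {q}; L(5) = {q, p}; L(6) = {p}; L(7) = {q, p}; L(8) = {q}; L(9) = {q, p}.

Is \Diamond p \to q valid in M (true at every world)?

No

Let φ = \Diamond p \to q. Evaluate φ at each world:
  0 (successors {0, 3, 9}): φ is false.
  1 (successors {6, 7}): φ is true.
  2 (successors {2, 6, 7}): φ is false.
  3 (successors {4, 9}): φ is false.
  4 (successors {3, 4, 9}): φ is true.
  5 (successors {0, 2, 6}): φ is true.
  6 (successors {5, 8, 9}): φ is false.
  7 (successors {3, 7}): φ is true.
  8 (successors {4, 6}): φ is true.
  9 (successors {1, 3, 8}): φ is true.
Detail at 0 (counterexample):
  At 0: \Diamond p is true, q is false, so \Diamond p \to q is false.
    At 0: \Diamond p requires p at some successor in {0, 3, 9}.
      p holds at 0, so \Diamond p is true at 0.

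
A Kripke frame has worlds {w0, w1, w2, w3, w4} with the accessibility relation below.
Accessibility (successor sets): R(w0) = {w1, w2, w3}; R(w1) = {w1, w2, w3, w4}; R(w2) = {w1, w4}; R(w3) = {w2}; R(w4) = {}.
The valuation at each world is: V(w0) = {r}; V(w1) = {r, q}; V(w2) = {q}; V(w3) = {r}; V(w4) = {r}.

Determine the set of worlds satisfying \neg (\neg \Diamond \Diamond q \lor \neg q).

w1, w2

Let φ = \neg (\neg \Diamond \Diamond q \lor \neg q). Evaluate φ at each world:
  w0 (successors {w1, w2, w3}): φ is false.
  w1 (successors {w1, w2, w3, w4}): φ is true.
  w2 (successors {w1, w4}): φ is true.
  w3 (successors {w2}): φ is false.
  w4 (successors ∅): φ is false.
For instance, at w0:
  At w0: \neg \Diamond \Diamond q \lor \neg q is true, so \neg (\neg \Diamond \Diamond q \lor \neg q) is false.
    At w0: \neg \Diamond \Diamond q is false, \neg q is true, so \neg \Diamond \Diamond q \lor \neg q is true.
      At w0: \Diamond \Diamond q is true, so \neg \Diamond \Diamond q is false.
Satisfying worlds: {w1, w2}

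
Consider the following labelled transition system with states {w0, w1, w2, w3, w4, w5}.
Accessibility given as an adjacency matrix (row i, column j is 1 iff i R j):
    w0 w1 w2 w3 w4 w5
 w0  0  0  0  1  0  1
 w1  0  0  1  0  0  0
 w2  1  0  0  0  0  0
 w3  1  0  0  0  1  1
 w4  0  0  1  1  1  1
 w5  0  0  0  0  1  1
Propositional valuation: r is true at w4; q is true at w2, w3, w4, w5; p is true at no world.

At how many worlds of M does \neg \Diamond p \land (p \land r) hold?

0

Let φ = \neg \Diamond p \land (p \land r). Evaluate φ at each world:
  w0 (successors {w3, w5}): φ is false.
  w1 (successors {w2}): φ is false.
  w2 (successors {w0}): φ is false.
  w3 (successors {w0, w4, w5}): φ is false.
  w4 (successors {w2, w3, w4, w5}): φ is false.
  w5 (successors {w4, w5}): φ is false.
For instance, at w3:
  At w3: \neg \Diamond p is true, p \land r is false, so \neg \Diamond p \land (p \land r) is false.
    At w3: \Diamond p is false, so \neg \Diamond p is true.
      At w3: \Diamond p requires p at some successor in {w0, w4, w5}.
        At w0: p is false.
        At w4: p is false.
        At w5: p is false.
      So \Diamond p is false at w3.
Satisfying worlds: none.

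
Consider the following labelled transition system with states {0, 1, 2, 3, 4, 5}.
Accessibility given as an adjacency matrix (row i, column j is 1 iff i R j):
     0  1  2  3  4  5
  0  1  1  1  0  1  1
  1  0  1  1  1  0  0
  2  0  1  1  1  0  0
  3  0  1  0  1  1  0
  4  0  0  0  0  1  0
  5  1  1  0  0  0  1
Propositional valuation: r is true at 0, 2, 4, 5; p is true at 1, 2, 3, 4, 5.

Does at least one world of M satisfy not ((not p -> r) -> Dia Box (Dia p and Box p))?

No

Let φ = not ((not p -> r) -> Dia Box (Dia p and Box p)). Evaluate φ at each world:
  0 (successors {0, 1, 2, 4, 5}): φ is false.
  1 (successors {1, 2, 3}): φ is false.
  2 (successors {1, 2, 3}): φ is false.
  3 (successors {1, 3, 4}): φ is false.
  4 (successors {4}): φ is false.
  5 (successors {0, 1, 5}): φ is false.
For instance, at 2:
  At 2: (not p -> r) -> Dia Box (Dia p and Box p) is true, so not ((not p -> r) -> Dia Box (Dia p and Box p)) is false.
    At 2: not p -> r is true, Dia Box (Dia p and Box p) is true, so (not p -> r) -> Dia Box (Dia p and Box p) is true.
      At 2: Dia Box (Dia p and Box p) requires Box (Dia p and Box p) at some successor in {1, 2, 3}.
        Box (Dia p and Box p) holds at 1, so Dia Box (Dia p and Box p) is true at 2.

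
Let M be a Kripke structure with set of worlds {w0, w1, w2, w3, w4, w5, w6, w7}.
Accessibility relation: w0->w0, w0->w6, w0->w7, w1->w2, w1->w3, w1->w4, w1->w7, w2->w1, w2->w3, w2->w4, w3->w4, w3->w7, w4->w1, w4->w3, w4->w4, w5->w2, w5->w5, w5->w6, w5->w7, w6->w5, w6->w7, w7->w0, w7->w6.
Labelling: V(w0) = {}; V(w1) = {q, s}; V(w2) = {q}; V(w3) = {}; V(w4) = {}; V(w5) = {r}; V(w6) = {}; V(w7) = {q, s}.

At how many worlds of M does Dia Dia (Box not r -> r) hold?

Let φ = Dia Dia (Box not r -> r). Evaluate φ at each world:
  w0 (successors {w0, w6, w7}): φ is true.
  w1 (successors {w2, w3, w4, w7}): φ is true.
  w2 (successors {w1, w3, w4}): φ is false.
  w3 (successors {w4, w7}): φ is true.
  w4 (successors {w1, w3, w4}): φ is false.
  w5 (successors {w2, w5, w6, w7}): φ is true.
  w6 (successors {w5, w7}): φ is true.
  w7 (successors {w0, w6}): φ is true.
For instance, at w3:
  At w3: Dia Dia (Box not r -> r) requires Dia (Box not r -> r) at some successor in {w4, w7}.
    Dia (Box not r -> r) holds at w7, so Dia Dia (Box not r -> r) is true at w3.
      At w7: Dia (Box not r -> r) requires Box not r -> r at some successor in {w0, w6}.
        Box not r -> r holds at w6, so Dia (Box not r -> r) is true at w7.
Satisfying worlds: {w0, w1, w3, w5, w6, w7}

6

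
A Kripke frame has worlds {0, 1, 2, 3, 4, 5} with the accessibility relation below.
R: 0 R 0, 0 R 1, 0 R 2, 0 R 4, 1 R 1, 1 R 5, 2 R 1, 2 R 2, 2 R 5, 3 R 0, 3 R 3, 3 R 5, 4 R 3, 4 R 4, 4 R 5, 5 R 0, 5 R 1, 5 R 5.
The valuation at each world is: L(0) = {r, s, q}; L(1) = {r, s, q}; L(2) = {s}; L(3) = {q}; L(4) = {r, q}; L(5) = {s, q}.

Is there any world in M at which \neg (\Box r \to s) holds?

Let φ = \neg (\Box r \to s). Evaluate φ at each world:
  0 (successors {0, 1, 2, 4}): φ is false.
  1 (successors {1, 5}): φ is false.
  2 (successors {1, 2, 5}): φ is false.
  3 (successors {0, 3, 5}): φ is false.
  4 (successors {3, 4, 5}): φ is false.
  5 (successors {0, 1, 5}): φ is false.
For instance, at 1:
  At 1: \Box r \to s is true, so \neg (\Box r \to s) is false.
    At 1: \Box r is false, s is true, so \Box r \to s is true.
      At 1: \Box r requires r at every successor {1, 5}.
        r fails at 5, so \Box r is false at 1.

No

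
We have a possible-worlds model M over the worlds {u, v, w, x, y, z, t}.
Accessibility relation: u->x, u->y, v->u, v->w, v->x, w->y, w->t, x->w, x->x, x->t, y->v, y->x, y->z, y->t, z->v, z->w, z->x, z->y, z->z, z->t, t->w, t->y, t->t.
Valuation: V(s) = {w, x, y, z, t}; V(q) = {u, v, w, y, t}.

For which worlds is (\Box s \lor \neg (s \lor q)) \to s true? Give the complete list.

Let φ = (\Box s \lor \neg (s \lor q)) \to s. Evaluate φ at each world:
  u (successors {x, y}): φ is false.
  v (successors {u, w, x}): φ is true.
  w (successors {y, t}): φ is true.
  x (successors {w, x, t}): φ is true.
  y (successors {v, x, z, t}): φ is true.
  z (successors {v, w, x, y, z, t}): φ is true.
  t (successors {w, y, t}): φ is true.
For instance, at v:
  At v: \Box s \lor \neg (s \lor q) is false, s is false, so (\Box s \lor \neg (s \lor q)) \to s is true.
    At v: \Box s is false, \neg (s \lor q) is false, so \Box s \lor \neg (s \lor q) is false.
      At v: \Box s requires s at every successor {u, w, x}.
        s fails at u, so \Box s is false at v.
Satisfying worlds: {v, w, x, y, z, t}

v, w, x, y, z, t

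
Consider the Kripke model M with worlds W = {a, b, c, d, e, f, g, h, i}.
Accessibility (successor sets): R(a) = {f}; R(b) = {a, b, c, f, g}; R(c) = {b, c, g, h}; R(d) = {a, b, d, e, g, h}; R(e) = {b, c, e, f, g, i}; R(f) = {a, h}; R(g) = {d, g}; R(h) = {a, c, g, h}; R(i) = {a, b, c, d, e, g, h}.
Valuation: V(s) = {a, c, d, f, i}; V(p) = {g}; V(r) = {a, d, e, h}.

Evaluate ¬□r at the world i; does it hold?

Yes

At i: □r is false, so ¬□r is true.
  At i: □r requires r at every successor {a, b, c, d, e, g, h}.
    r fails at b, so □r is false at i.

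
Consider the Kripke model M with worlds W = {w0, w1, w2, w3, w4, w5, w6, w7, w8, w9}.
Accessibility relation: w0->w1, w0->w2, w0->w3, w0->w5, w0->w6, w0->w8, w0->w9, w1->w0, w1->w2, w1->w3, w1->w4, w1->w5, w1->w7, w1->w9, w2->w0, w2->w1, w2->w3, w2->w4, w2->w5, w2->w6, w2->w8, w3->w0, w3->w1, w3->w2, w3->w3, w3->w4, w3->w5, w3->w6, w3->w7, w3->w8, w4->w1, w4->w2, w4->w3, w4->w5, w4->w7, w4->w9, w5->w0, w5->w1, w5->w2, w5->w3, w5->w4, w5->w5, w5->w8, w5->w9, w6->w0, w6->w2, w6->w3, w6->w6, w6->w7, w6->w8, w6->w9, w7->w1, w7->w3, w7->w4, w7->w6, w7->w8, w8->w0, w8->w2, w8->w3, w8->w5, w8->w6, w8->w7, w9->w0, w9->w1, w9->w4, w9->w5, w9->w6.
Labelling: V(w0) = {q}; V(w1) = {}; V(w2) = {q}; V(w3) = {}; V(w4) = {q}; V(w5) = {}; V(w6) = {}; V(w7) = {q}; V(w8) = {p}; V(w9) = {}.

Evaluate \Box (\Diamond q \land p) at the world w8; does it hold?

At w8: \Box (\Diamond q \land p) requires \Diamond q \land p at every successor {w0, w2, w3, w5, w6, w7}.
  \Diamond q \land p fails at w0, so \Box (\Diamond q \land p) is false at w8.
    At w0: \Diamond q is true, p is false, so \Diamond q \land p is false.
      At w0: \Diamond q requires q at some successor in {w1, w2, w3, w5, w6, w8, w9}.
        q holds at w2, so \Diamond q is true at w0.

No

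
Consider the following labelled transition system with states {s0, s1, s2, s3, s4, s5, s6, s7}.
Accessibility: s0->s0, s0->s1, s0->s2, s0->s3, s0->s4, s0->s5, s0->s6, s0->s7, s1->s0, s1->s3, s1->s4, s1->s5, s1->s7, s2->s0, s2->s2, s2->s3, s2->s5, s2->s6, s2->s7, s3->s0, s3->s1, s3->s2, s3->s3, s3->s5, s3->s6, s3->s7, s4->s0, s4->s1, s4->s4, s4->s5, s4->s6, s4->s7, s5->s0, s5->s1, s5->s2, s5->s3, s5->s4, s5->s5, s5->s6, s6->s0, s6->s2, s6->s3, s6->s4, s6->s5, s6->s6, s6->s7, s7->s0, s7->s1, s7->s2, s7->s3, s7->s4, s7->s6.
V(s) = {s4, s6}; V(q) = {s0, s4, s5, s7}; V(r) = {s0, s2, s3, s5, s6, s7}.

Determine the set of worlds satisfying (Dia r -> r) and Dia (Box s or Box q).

Let φ = (Dia r -> r) and Dia (Box s or Box q). Evaluate φ at each world:
  s0 (successors {s0, s1, s2, s3, s4, s5, s6, s7}): φ is false.
  s1 (successors {s0, s3, s4, s5, s7}): φ is false.
  s2 (successors {s0, s2, s3, s5, s6, s7}): φ is false.
  s3 (successors {s0, s1, s2, s3, s5, s6, s7}): φ is false.
  s4 (successors {s0, s1, s4, s5, s6, s7}): φ is false.
  s5 (successors {s0, s1, s2, s3, s4, s5, s6}): φ is false.
  s6 (successors {s0, s2, s3, s4, s5, s6, s7}): φ is false.
  s7 (successors {s0, s1, s2, s3, s4, s6}): φ is false.
For instance, at s4:
  At s4: Dia r -> r is false, Dia (Box s or Box q) is false, so (Dia r -> r) and Dia (Box s or Box q) is false.
    At s4: Dia r is true, r is false, so Dia r -> r is false.
      At s4: Dia r requires r at some successor in {s0, s1, s4, s5, s6, s7}.
        r holds at s0, so Dia r is true at s4.
    At s4: Dia (Box s or Box q) requires Box s or Box q at some successor in {s0, s1, s4, s5, s6, s7}.
      At s0: Box s or Box q is false.
      At s1: Box s or Box q is false.
      At s4: Box s or Box q is false.
      At s5: Box s or Box q is false.
      At s6: Box s or Box q is false.
      At s7: Box s or Box q is false.
    So Dia (Box s or Box q) is false at s4.
Satisfying worlds: none.

none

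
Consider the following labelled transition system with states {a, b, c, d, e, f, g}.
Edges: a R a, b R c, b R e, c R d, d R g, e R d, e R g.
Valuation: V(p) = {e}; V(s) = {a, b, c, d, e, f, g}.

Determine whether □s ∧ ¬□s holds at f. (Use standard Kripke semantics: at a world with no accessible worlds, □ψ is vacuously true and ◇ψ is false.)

At f: □s is true, ¬□s is false, so □s ∧ ¬□s is false.
  At f: no accessible worlds, so □s holds vacuously.
  At f: □s is true, so ¬□s is false.
    At f: no accessible worlds, so □s holds vacuously.

No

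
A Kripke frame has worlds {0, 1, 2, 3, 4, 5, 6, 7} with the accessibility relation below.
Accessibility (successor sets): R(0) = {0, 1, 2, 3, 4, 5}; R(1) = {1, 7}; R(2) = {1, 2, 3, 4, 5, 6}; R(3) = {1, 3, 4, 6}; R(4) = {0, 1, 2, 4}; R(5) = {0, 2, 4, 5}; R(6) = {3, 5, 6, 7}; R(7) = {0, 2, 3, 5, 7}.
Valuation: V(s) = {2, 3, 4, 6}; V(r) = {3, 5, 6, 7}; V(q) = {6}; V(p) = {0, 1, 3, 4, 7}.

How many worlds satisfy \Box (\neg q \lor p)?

5

Recall that \Box ψ holds at a world iff ψ holds at every accessible world, and \Diamond ψ holds iff ψ holds at some accessible world.
Let φ = \Box (\neg q \lor p). Evaluate φ at each world:
  0 (successors {0, 1, 2, 3, 4, 5}): φ is true.
  1 (successors {1, 7}): φ is true.
  2 (successors {1, 2, 3, 4, 5, 6}): φ is false.
  3 (successors {1, 3, 4, 6}): φ is false.
  4 (successors {0, 1, 2, 4}): φ is true.
  5 (successors {0, 2, 4, 5}): φ is true.
  6 (successors {3, 5, 6, 7}): φ is false.
  7 (successors {0, 2, 3, 5, 7}): φ is true.
For instance, at 4:
  At 4: \Box (\neg q \lor p) requires \neg q \lor p at every successor {0, 1, 2, 4}.
    At 0: \neg q \lor p is true.
    At 1: \neg q \lor p is true.
    At 2: \neg q \lor p is true.
    At 4: \neg q \lor p is true.
  So \Box (\neg q \lor p) is true at 4.
Satisfying worlds: {0, 1, 4, 5, 7}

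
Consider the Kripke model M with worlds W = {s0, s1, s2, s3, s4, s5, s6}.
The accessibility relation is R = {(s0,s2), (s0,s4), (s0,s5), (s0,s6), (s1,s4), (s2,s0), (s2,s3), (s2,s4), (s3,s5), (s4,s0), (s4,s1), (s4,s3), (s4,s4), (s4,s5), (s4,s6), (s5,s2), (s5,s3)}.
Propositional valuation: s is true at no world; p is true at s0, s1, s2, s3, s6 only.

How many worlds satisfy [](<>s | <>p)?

Let φ = [](<>s | <>p). Evaluate φ at each world:
  s0 (successors {s2, s4, s5, s6}): φ is false.
  s1 (successors {s4}): φ is true.
  s2 (successors {s0, s3, s4}): φ is false.
  s3 (successors {s5}): φ is true.
  s4 (successors {s0, s1, s3, s4, s5, s6}): φ is false.
  s5 (successors {s2, s3}): φ is false.
  s6 (successors ∅): φ is true.
For instance, at s5:
  At s5: [](<>s | <>p) requires <>s | <>p at every successor {s2, s3}.
    <>s | <>p fails at s3, so [](<>s | <>p) is false at s5.
      At s3: <>s is false, <>p is false, so <>s | <>p is false.
Satisfying worlds: {s1, s3, s6}

3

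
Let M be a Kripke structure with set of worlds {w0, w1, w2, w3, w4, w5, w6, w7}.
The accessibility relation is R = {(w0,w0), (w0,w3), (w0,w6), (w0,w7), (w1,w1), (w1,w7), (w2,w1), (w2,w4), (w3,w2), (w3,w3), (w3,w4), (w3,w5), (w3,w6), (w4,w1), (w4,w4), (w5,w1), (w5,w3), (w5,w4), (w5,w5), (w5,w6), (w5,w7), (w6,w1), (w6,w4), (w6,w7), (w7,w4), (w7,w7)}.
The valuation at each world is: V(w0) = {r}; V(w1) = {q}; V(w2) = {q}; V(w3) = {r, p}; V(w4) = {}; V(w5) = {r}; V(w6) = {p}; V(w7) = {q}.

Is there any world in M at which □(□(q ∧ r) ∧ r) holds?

Let φ = □(□(q ∧ r) ∧ r). Evaluate φ at each world:
  w0 (successors {w0, w3, w6, w7}): φ is false.
  w1 (successors {w1, w7}): φ is false.
  w2 (successors {w1, w4}): φ is false.
  w3 (successors {w2, w3, w4, w5, w6}): φ is false.
  w4 (successors {w1, w4}): φ is false.
  w5 (successors {w1, w3, w4, w5, w6, w7}): φ is false.
  w6 (successors {w1, w4, w7}): φ is false.
  w7 (successors {w4, w7}): φ is false.
For instance, at w5:
  At w5: □(□(q ∧ r) ∧ r) requires □(q ∧ r) ∧ r at every successor {w1, w3, w4, w5, w6, w7}.
    □(q ∧ r) ∧ r fails at w1, so □(□(q ∧ r) ∧ r) is false at w5.
      At w1: □(q ∧ r) is false, r is false, so □(q ∧ r) ∧ r is false.

No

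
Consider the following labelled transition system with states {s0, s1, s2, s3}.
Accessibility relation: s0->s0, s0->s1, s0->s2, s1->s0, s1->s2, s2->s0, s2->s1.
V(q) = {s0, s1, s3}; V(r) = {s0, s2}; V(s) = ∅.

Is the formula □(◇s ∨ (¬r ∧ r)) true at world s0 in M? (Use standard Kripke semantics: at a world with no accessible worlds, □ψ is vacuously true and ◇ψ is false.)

At s0: □(◇s ∨ (¬r ∧ r)) requires ◇s ∨ (¬r ∧ r) at every successor {s0, s1, s2}.
  ◇s ∨ (¬r ∧ r) fails at s0, so □(◇s ∨ (¬r ∧ r)) is false at s0.
    At s0: ◇s is false, ¬r ∧ r is false, so ◇s ∨ (¬r ∧ r) is false.
      At s0: ◇s requires s at some successor in {s0, s1, s2}.
        At s0: s is false.
        At s1: s is false.
        At s2: s is false.
      So ◇s is false at s0.

No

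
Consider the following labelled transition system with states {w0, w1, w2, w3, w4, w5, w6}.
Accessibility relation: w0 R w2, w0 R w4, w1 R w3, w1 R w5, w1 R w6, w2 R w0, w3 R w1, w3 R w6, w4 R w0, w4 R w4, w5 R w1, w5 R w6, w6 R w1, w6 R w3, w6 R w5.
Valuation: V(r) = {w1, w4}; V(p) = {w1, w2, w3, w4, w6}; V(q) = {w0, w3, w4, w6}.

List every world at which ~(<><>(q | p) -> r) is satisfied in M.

Recall that <>ψ holds at a world iff ψ holds at some accessible world.
Let φ = ~(<><>(q | p) -> r). Evaluate φ at each world:
  w0 (successors {w2, w4}): φ is true.
  w1 (successors {w3, w5, w6}): φ is false.
  w2 (successors {w0}): φ is true.
  w3 (successors {w1, w6}): φ is true.
  w4 (successors {w0, w4}): φ is false.
  w5 (successors {w1, w6}): φ is true.
  w6 (successors {w1, w3, w5}): φ is true.
For instance, at w0:
  At w0: <><>(q | p) -> r is false, so ~(<><>(q | p) -> r) is true.
    At w0: <><>(q | p) is true, r is false, so <><>(q | p) -> r is false.
      At w0: <><>(q | p) requires <>(q | p) at some successor in {w2, w4}.
        <>(q | p) holds at w2, so <><>(q | p) is true at w0.
Satisfying worlds: {w0, w2, w3, w5, w6}

w0, w2, w3, w5, w6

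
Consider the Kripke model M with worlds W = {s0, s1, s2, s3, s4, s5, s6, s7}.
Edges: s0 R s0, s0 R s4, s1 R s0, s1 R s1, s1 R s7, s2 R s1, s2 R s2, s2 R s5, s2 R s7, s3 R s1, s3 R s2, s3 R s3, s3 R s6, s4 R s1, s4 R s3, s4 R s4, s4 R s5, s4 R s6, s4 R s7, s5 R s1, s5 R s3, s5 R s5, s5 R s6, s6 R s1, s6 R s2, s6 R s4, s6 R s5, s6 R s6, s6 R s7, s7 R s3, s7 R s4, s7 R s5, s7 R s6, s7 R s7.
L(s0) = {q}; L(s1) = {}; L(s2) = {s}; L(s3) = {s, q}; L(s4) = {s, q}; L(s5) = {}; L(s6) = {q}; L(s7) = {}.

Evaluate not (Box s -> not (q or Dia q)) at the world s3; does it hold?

At s3: Box s -> not (q or Dia q) is true, so not (Box s -> not (q or Dia q)) is false.
  At s3: Box s is false, not (q or Dia q) is false, so Box s -> not (q or Dia q) is true.
    At s3: Box s requires s at every successor {s1, s2, s3, s6}.
      s fails at s1, so Box s is false at s3.
    At s3: q or Dia q is true, so not (q or Dia q) is false.
      At s3: q is true, Dia q is true, so q or Dia q is true.

No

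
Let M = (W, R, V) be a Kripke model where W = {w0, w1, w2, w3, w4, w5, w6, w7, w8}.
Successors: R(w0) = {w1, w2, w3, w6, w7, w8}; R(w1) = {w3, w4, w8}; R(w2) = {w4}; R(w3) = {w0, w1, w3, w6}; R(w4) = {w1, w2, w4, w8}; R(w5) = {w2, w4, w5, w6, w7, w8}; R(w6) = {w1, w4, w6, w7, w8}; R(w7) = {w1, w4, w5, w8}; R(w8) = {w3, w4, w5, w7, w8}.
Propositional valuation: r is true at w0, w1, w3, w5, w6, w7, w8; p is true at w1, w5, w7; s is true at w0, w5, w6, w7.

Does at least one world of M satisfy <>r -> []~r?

Recall that []ψ holds at a world iff ψ holds at every accessible world, and <>ψ holds iff ψ holds at some accessible world.
Let φ = <>r -> []~r. Evaluate φ at each world:
  w0 (successors {w1, w2, w3, w6, w7, w8}): φ is false.
  w1 (successors {w3, w4, w8}): φ is false.
  w2 (successors {w4}): φ is true.
  w3 (successors {w0, w1, w3, w6}): φ is false.
  w4 (successors {w1, w2, w4, w8}): φ is false.
  w5 (successors {w2, w4, w5, w6, w7, w8}): φ is false.
  w6 (successors {w1, w4, w6, w7, w8}): φ is false.
  w7 (successors {w1, w4, w5, w8}): φ is false.
  w8 (successors {w3, w4, w5, w7, w8}): φ is false.
Detail at w2 (witness):
  At w2: <>r is false, []~r is true, so <>r -> []~r is true.
    At w2: <>r requires r at some successor in {w4}.
      At w4: r is false.
    So <>r is false at w2.
    At w2: []~r requires ~r at every successor {w4}.
      At w4: ~r is true.
    So []~r is true at w2.

Yes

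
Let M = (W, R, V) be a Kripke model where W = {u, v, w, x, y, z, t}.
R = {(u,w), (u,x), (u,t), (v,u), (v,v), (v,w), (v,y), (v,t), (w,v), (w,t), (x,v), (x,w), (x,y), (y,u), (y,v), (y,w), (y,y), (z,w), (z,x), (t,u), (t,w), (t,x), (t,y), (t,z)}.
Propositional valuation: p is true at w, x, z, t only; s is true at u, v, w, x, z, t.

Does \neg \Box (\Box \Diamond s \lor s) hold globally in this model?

No

Recall that \Box ψ holds at a world iff ψ holds at every accessible world, and \Diamond ψ holds iff ψ holds at some accessible world.
Let φ = \neg \Box (\Box \Diamond s \lor s). Evaluate φ at each world:
  u (successors {w, x, t}): φ is false.
  v (successors {u, v, w, y, t}): φ is false.
  w (successors {v, t}): φ is false.
  x (successors {v, w, y}): φ is false.
  y (successors {u, v, w, y}): φ is false.
  z (successors {w, x}): φ is false.
  t (successors {u, w, x, y, z}): φ is false.
Detail at u (counterexample):
  At u: \Box (\Box \Diamond s \lor s) is true, so \neg \Box (\Box \Diamond s \lor s) is false.
    At u: \Box (\Box \Diamond s \lor s) requires \Box \Diamond s \lor s at every successor {w, x, t}.
      At w: \Box \Diamond s \lor s is true.
      At x: \Box \Diamond s \lor s is true.
      At t: \Box \Diamond s \lor s is true.
    So \Box (\Box \Diamond s \lor s) is true at u.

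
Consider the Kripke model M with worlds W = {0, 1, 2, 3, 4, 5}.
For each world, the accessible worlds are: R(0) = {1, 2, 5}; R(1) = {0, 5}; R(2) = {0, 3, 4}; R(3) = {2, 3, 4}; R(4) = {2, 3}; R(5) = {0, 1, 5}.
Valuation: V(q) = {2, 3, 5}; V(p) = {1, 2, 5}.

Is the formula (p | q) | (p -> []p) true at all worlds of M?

Let φ = (p | q) | (p -> []p). Evaluate φ at each world:
  0 (successors {1, 2, 5}): φ is true.
  1 (successors {0, 5}): φ is true.
  2 (successors {0, 3, 4}): φ is true.
  3 (successors {2, 3, 4}): φ is true.
  4 (successors {2, 3}): φ is true.
  5 (successors {0, 1, 5}): φ is true.
For instance, at 1:
  At 1: p | q is true, p -> []p is false, so (p | q) | (p -> []p) is true.
    At 1: p is true, []p is false, so p -> []p is false.
      At 1: []p requires p at every successor {0, 5}.
        p fails at 0, so []p is false at 1.

Yes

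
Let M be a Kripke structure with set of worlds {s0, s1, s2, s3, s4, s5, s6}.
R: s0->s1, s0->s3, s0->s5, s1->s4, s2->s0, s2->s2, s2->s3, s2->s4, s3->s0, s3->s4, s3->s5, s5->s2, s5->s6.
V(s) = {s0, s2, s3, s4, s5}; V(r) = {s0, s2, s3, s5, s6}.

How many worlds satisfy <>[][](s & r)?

Let φ = <>[][](s & r). Evaluate φ at each world:
  s0 (successors {s1, s3, s5}): φ is true.
  s1 (successors {s4}): φ is true.
  s2 (successors {s0, s2, s3, s4}): φ is true.
  s3 (successors {s0, s4, s5}): φ is true.
  s4 (successors ∅): φ is false.
  s5 (successors {s2, s6}): φ is true.
  s6 (successors ∅): φ is false.
For instance, at s5:
  At s5: <>[][](s & r) requires [][](s & r) at some successor in {s2, s6}.
    [][](s & r) holds at s6, so <>[][](s & r) is true at s5.
      At s6: no accessible worlds, so [][](s & r) holds vacuously.
Satisfying worlds: {s0, s1, s2, s3, s5}

5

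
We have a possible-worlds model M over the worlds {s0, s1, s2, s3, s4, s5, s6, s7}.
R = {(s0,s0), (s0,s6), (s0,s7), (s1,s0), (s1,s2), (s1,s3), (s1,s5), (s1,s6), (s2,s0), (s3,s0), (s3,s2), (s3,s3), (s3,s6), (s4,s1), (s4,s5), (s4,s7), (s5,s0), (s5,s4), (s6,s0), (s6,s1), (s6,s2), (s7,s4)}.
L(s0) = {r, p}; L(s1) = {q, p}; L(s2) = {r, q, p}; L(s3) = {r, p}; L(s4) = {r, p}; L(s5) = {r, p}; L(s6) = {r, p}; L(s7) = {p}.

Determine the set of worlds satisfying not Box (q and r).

s0, s1, s2, s3, s4, s5, s6, s7

Let φ = not Box (q and r). Evaluate φ at each world:
  s0 (successors {s0, s6, s7}): φ is true.
  s1 (successors {s0, s2, s3, s5, s6}): φ is true.
  s2 (successors {s0}): φ is true.
  s3 (successors {s0, s2, s3, s6}): φ is true.
  s4 (successors {s1, s5, s7}): φ is true.
  s5 (successors {s0, s4}): φ is true.
  s6 (successors {s0, s1, s2}): φ is true.
  s7 (successors {s4}): φ is true.
For instance, at s4:
  At s4: Box (q and r) is false, so not Box (q and r) is true.
    At s4: Box (q and r) requires q and r at every successor {s1, s5, s7}.
      q and r fails at s1, so Box (q and r) is false at s4.
Satisfying worlds: {s0, s1, s2, s3, s4, s5, s6, s7}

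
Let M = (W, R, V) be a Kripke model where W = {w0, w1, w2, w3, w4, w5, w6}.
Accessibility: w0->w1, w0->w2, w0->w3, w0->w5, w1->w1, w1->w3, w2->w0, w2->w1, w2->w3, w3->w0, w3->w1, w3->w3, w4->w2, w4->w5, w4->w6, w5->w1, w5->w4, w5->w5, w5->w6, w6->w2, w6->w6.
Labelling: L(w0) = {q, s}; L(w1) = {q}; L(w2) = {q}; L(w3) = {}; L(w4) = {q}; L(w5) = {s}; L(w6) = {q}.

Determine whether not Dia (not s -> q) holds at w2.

At w2: Dia (not s -> q) is true, so not Dia (not s -> q) is false.
  At w2: Dia (not s -> q) requires not s -> q at some successor in {w0, w1, w3}.
    not s -> q holds at w0, so Dia (not s -> q) is true at w2.

No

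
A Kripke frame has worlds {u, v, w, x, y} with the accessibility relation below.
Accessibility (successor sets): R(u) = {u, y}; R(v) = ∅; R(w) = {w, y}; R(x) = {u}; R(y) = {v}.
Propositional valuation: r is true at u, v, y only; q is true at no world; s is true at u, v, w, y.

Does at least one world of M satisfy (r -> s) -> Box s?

Recall that Box ψ holds at a world iff ψ holds at every accessible world, and Dia ψ holds iff ψ holds at some accessible world.
Let φ = (r -> s) -> Box s. Evaluate φ at each world:
  u (successors {u, y}): φ is true.
  v (successors ∅): φ is true.
  w (successors {w, y}): φ is true.
  x (successors {u}): φ is true.
  y (successors {v}): φ is true.
Detail at u (witness):
  At u: r -> s is true, Box s is true, so (r -> s) -> Box s is true.
    At u: Box s requires s at every successor {u, y}.
      At u: s is true.
      At y: s is true.
    So Box s is true at u.

Yes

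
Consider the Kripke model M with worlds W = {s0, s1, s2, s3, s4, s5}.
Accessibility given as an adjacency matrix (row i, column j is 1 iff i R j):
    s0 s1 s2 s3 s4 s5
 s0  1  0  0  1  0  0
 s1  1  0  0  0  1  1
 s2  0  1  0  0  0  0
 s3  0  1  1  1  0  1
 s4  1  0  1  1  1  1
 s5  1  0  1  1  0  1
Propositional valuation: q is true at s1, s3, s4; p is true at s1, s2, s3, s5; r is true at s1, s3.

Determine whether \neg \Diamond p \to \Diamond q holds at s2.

Yes

At s2: \neg \Diamond p is false, \Diamond q is true, so \neg \Diamond p \to \Diamond q is true.
  At s2: \Diamond p is true, so \neg \Diamond p is false.
    At s2: \Diamond p requires p at some successor in {s1}.
      p holds at s1, so \Diamond p is true at s2.
  At s2: \Diamond q requires q at some successor in {s1}.
    q holds at s1, so \Diamond q is true at s2.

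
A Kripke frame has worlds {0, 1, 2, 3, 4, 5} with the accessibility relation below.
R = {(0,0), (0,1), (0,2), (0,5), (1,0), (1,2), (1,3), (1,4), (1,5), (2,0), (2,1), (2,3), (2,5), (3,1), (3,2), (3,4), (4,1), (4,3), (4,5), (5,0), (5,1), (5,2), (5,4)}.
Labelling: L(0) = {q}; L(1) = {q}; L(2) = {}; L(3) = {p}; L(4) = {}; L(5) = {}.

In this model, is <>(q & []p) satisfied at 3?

At 3: <>(q & []p) requires q & []p at some successor in {1, 2, 4}.
  At 1: q & []p is false.
  At 2: q & []p is false.
  At 4: q & []p is false.
So <>(q & []p) is false at 3.

No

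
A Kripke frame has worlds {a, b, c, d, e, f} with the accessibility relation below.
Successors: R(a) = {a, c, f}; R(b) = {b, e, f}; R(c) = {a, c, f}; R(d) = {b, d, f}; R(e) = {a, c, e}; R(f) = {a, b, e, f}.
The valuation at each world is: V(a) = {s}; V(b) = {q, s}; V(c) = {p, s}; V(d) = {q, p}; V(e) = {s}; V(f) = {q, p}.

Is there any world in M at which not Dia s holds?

Let φ = not Dia s. Evaluate φ at each world:
  a (successors {a, c, f}): φ is false.
  b (successors {b, e, f}): φ is false.
  c (successors {a, c, f}): φ is false.
  d (successors {b, d, f}): φ is false.
  e (successors {a, c, e}): φ is false.
  f (successors {a, b, e, f}): φ is false.
For instance, at f:
  At f: Dia s is true, so not Dia s is false.
    At f: Dia s requires s at some successor in {a, b, e, f}.
      s holds at a, so Dia s is true at f.

No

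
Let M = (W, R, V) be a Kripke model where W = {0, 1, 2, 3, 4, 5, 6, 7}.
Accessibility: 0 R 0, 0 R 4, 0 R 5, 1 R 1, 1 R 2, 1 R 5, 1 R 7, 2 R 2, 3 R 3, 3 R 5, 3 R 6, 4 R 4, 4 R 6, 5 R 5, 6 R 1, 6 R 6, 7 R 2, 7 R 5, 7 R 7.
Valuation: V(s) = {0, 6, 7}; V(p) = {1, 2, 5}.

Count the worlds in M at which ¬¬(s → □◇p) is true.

Let φ = ¬¬(s → □◇p). Evaluate φ at each world:
  0 (successors {0, 4, 5}): φ is false.
  1 (successors {1, 2, 5, 7}): φ is true.
  2 (successors {2}): φ is true.
  3 (successors {3, 5, 6}): φ is true.
  4 (successors {4, 6}): φ is true.
  5 (successors {5}): φ is true.
  6 (successors {1, 6}): φ is true.
  7 (successors {2, 5, 7}): φ is true.
For instance, at 4:
  At 4: ¬(s → □◇p) is false, so ¬¬(s → □◇p) is true.
    At 4: s → □◇p is true, so ¬(s → □◇p) is false.
      At 4: s is false, □◇p is false, so s → □◇p is true.
Satisfying worlds: {1, 2, 3, 4, 5, 6, 7}

7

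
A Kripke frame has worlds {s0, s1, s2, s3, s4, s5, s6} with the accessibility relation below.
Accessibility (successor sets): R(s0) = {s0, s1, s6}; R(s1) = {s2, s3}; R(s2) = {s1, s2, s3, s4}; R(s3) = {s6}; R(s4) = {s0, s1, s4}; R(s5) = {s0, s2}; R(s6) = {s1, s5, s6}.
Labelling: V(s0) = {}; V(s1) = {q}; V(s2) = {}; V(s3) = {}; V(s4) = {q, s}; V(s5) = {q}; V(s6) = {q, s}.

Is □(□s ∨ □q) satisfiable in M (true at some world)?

Recall that □ψ holds at a world iff ψ holds at every accessible world, and ◇ψ holds iff ψ holds at some accessible world.
Let φ = □(□s ∨ □q). Evaluate φ at each world:
  s0 (successors {s0, s1, s6}): φ is false.
  s1 (successors {s2, s3}): φ is false.
  s2 (successors {s1, s2, s3, s4}): φ is false.
  s3 (successors {s6}): φ is true.
  s4 (successors {s0, s1, s4}): φ is false.
  s5 (successors {s0, s2}): φ is false.
  s6 (successors {s1, s5, s6}): φ is false.
Detail at s3 (witness):
  At s3: □(□s ∨ □q) requires □s ∨ □q at every successor {s6}.
      At s6: □s is false, □q is true, so □s ∨ □q is true.
  So □(□s ∨ □q) is true at s3.

Yes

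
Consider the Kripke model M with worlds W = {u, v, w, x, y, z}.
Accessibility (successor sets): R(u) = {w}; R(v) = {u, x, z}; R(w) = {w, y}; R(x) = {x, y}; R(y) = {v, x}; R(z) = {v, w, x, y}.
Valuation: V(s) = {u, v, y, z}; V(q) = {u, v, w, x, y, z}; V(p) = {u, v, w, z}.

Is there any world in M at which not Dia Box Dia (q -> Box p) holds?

Let φ = not Dia Box Dia (q -> Box p). Evaluate φ at each world:
  u (successors {w}): φ is true.
  v (successors {u, x, z}): φ is true.
  w (successors {w, y}): φ is true.
  x (successors {x, y}): φ is true.
  y (successors {v, x}): φ is true.
  z (successors {v, w, x, y}): φ is true.
Detail at u (witness):
  At u: Dia Box Dia (q -> Box p) is false, so not Dia Box Dia (q -> Box p) is true.
    At u: Dia Box Dia (q -> Box p) requires Box Dia (q -> Box p) at some successor in {w}.
      At w: Box Dia (q -> Box p) is false.
    So Dia Box Dia (q -> Box p) is false at u.

Yes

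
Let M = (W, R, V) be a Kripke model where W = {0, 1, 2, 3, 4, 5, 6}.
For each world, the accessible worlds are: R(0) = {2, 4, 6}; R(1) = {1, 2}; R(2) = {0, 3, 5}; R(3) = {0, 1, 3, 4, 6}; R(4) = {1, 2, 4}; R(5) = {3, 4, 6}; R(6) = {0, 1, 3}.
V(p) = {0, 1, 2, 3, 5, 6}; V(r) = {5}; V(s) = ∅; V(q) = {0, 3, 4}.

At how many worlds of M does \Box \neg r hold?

Let φ = \Box \neg r. Evaluate φ at each world:
  0 (successors {2, 4, 6}): φ is true.
  1 (successors {1, 2}): φ is true.
  2 (successors {0, 3, 5}): φ is false.
  3 (successors {0, 1, 3, 4, 6}): φ is true.
  4 (successors {1, 2, 4}): φ is true.
  5 (successors {3, 4, 6}): φ is true.
  6 (successors {0, 1, 3}): φ is true.
For instance, at 4:
  At 4: \Box \neg r requires \neg r at every successor {1, 2, 4}.
    At 1: \neg r is true.
    At 2: \neg r is true.
    At 4: \neg r is true.
  So \Box \neg r is true at 4.
Satisfying worlds: {0, 1, 3, 4, 5, 6}

6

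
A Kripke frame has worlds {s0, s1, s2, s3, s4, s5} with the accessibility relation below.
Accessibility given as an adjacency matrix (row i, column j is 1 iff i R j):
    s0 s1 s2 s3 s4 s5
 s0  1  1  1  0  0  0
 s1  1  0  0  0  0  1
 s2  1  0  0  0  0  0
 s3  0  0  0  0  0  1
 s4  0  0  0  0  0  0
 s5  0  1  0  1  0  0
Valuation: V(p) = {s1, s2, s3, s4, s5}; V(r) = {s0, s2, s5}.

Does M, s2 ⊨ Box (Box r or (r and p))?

No

At s2: Box (Box r or (r and p)) requires Box r or (r and p) at every successor {s0}.
  Box r or (r and p) fails at s0, so Box (Box r or (r and p)) is false at s2.
    At s0: Box r is false, r and p is false, so Box r or (r and p) is false.
      At s0: Box r requires r at every successor {s0, s1, s2}.
        r fails at s1, so Box r is false at s0.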